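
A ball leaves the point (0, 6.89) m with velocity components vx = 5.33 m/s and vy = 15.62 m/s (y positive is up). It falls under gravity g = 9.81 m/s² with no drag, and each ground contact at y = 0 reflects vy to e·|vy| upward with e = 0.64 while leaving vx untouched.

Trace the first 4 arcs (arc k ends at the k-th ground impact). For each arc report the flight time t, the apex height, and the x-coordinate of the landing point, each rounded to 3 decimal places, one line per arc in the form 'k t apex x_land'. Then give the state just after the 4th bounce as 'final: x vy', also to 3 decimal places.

Arc 1: start y=6.890, vy=15.620 → t=3.577, apex=19.325, x_land=19.066, impact vy=-19.472
  bounce: vy ← 0.64·19.472 = 12.462
Arc 2: start y=0.000, vy=12.462 → t=2.541, apex=7.916, x_land=32.608, impact vy=-12.462
  bounce: vy ← 0.64·12.462 = 7.976
Arc 3: start y=0.000, vy=7.976 → t=1.626, apex=3.242, x_land=41.275, impact vy=-7.976
  bounce: vy ← 0.64·7.976 = 5.105
Arc 4: start y=0.000, vy=5.105 → t=1.041, apex=1.328, x_land=46.822, impact vy=-5.105
  bounce: vy ← 0.64·5.105 = 3.267

1 3.577 19.325 19.066
2 2.541 7.916 32.608
3 1.626 3.242 41.275
4 1.041 1.328 46.822
final: 46.822 3.267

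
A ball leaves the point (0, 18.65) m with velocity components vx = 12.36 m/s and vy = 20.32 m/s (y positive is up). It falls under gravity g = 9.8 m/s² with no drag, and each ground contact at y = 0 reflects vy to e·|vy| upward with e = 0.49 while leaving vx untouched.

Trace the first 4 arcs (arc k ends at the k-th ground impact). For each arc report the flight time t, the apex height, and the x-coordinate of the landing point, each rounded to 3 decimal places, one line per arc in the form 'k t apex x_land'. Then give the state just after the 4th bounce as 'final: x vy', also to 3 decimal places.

1 4.920 39.716 60.817
2 2.790 9.536 95.302
3 1.367 2.290 112.200
4 0.670 0.550 120.480
final: 120.480 1.608

Arc 1: start y=18.650, vy=20.320 → t=4.920, apex=39.716, x_land=60.817, impact vy=-27.901
  bounce: vy ← 0.49·27.901 = 13.671
Arc 2: start y=0.000, vy=13.671 → t=2.790, apex=9.536, x_land=95.302, impact vy=-13.671
  bounce: vy ← 0.49·13.671 = 6.699
Arc 3: start y=0.000, vy=6.699 → t=1.367, apex=2.290, x_land=112.200, impact vy=-6.699
  bounce: vy ← 0.49·6.699 = 3.282
Arc 4: start y=0.000, vy=3.282 → t=0.670, apex=0.550, x_land=120.480, impact vy=-3.282
  bounce: vy ← 0.49·3.282 = 1.608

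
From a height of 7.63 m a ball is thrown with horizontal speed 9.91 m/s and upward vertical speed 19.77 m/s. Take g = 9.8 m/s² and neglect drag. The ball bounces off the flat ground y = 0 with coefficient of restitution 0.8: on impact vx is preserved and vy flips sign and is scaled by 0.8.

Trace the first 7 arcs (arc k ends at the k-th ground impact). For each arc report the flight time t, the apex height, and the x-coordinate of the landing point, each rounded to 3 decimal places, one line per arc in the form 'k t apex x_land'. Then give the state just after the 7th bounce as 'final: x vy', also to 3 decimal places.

1 4.389 27.571 43.499
2 3.795 17.646 81.111
3 3.036 11.293 111.201
4 2.429 7.228 135.272
5 1.943 4.626 154.530
6 1.555 2.960 169.936
7 1.244 1.895 182.260
final: 182.260 4.875

Arc 1: start y=7.630, vy=19.770 → t=4.389, apex=27.571, x_land=43.499, impact vy=-23.247
  bounce: vy ← 0.8·23.247 = 18.597
Arc 2: start y=0.000, vy=18.597 → t=3.795, apex=17.646, x_land=81.111, impact vy=-18.597
  bounce: vy ← 0.8·18.597 = 14.878
Arc 3: start y=0.000, vy=14.878 → t=3.036, apex=11.293, x_land=111.201, impact vy=-14.878
  bounce: vy ← 0.8·14.878 = 11.902
Arc 4: start y=0.000, vy=11.902 → t=2.429, apex=7.228, x_land=135.272, impact vy=-11.902
  bounce: vy ← 0.8·11.902 = 9.522
Arc 5: start y=0.000, vy=9.522 → t=1.943, apex=4.626, x_land=154.530, impact vy=-9.522
  bounce: vy ← 0.8·9.522 = 7.617
Arc 6: start y=0.000, vy=7.617 → t=1.555, apex=2.960, x_land=169.936, impact vy=-7.617
  bounce: vy ← 0.8·7.617 = 6.094
Arc 7: start y=0.000, vy=6.094 → t=1.244, apex=1.895, x_land=182.260, impact vy=-6.094
  bounce: vy ← 0.8·6.094 = 4.875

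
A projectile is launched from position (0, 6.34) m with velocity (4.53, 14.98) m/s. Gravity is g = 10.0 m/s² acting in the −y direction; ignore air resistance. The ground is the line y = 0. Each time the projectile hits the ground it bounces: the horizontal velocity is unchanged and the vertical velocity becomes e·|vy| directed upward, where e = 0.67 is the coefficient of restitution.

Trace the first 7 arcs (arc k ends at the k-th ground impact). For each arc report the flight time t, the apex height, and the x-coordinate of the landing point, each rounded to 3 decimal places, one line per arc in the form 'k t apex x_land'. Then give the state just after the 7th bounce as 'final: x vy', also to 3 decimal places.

Arc 1: start y=6.340, vy=14.980 → t=3.372, apex=17.560, x_land=15.275, impact vy=-18.740
  bounce: vy ← 0.67·18.740 = 12.556
Arc 2: start y=0.000, vy=12.556 → t=2.511, apex=7.883, x_land=26.651, impact vy=-12.556
  bounce: vy ← 0.67·12.556 = 8.413
Arc 3: start y=0.000, vy=8.413 → t=1.683, apex=3.539, x_land=34.273, impact vy=-8.413
  bounce: vy ← 0.67·8.413 = 5.636
Arc 4: start y=0.000, vy=5.636 → t=1.127, apex=1.588, x_land=39.379, impact vy=-5.636
  bounce: vy ← 0.67·5.636 = 3.776
Arc 5: start y=0.000, vy=3.776 → t=0.755, apex=0.713, x_land=42.801, impact vy=-3.776
  bounce: vy ← 0.67·3.776 = 2.530
Arc 6: start y=0.000, vy=2.530 → t=0.506, apex=0.320, x_land=45.093, impact vy=-2.530
  bounce: vy ← 0.67·2.530 = 1.695
Arc 7: start y=0.000, vy=1.695 → t=0.339, apex=0.144, x_land=46.629, impact vy=-1.695
  bounce: vy ← 0.67·1.695 = 1.136

1 3.372 17.560 15.275
2 2.511 7.883 26.651
3 1.683 3.539 34.273
4 1.127 1.588 39.379
5 0.755 0.713 42.801
6 0.506 0.320 45.093
7 0.339 0.144 46.629
final: 46.629 1.136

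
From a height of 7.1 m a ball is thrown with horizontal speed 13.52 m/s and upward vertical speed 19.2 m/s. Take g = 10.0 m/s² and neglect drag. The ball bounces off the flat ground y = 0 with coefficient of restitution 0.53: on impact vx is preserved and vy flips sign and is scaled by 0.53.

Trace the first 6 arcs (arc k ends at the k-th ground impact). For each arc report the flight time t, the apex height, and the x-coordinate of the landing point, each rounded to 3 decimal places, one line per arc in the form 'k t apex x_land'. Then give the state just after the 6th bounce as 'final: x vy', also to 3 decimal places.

1 4.180 25.532 56.510
2 2.395 7.172 88.895
3 1.270 2.015 106.059
4 0.673 0.566 115.155
5 0.357 0.159 119.977
6 0.189 0.045 122.532
final: 122.532 0.501

Arc 1: start y=7.100, vy=19.200 → t=4.180, apex=25.532, x_land=56.510, impact vy=-22.597
  bounce: vy ← 0.53·22.597 = 11.977
Arc 2: start y=0.000, vy=11.977 → t=2.395, apex=7.172, x_land=88.895, impact vy=-11.977
  bounce: vy ← 0.53·11.977 = 6.348
Arc 3: start y=0.000, vy=6.348 → t=1.270, apex=2.015, x_land=106.059, impact vy=-6.348
  bounce: vy ← 0.53·6.348 = 3.364
Arc 4: start y=0.000, vy=3.364 → t=0.673, apex=0.566, x_land=115.155, impact vy=-3.364
  bounce: vy ← 0.53·3.364 = 1.783
Arc 5: start y=0.000, vy=1.783 → t=0.357, apex=0.159, x_land=119.977, impact vy=-1.783
  bounce: vy ← 0.53·1.783 = 0.945
Arc 6: start y=0.000, vy=0.945 → t=0.189, apex=0.045, x_land=122.532, impact vy=-0.945
  bounce: vy ← 0.53·0.945 = 0.501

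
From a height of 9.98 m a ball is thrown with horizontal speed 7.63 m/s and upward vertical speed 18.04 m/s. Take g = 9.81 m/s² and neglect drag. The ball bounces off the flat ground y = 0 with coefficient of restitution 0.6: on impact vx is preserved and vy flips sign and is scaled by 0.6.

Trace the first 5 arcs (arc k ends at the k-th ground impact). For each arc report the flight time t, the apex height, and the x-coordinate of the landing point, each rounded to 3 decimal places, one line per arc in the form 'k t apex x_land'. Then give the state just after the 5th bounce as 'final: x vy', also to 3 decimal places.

Arc 1: start y=9.980, vy=18.040 → t=4.166, apex=26.567, x_land=31.788, impact vy=-22.831
  bounce: vy ← 0.6·22.831 = 13.699
Arc 2: start y=0.000, vy=13.699 → t=2.793, apex=9.564, x_land=53.097, impact vy=-13.699
  bounce: vy ← 0.6·13.699 = 8.219
Arc 3: start y=0.000, vy=8.219 → t=1.676, apex=3.443, x_land=65.883, impact vy=-8.219
  bounce: vy ← 0.6·8.219 = 4.931
Arc 4: start y=0.000, vy=4.931 → t=1.005, apex=1.240, x_land=73.554, impact vy=-4.931
  bounce: vy ← 0.6·4.931 = 2.959
Arc 5: start y=0.000, vy=2.959 → t=0.603, apex=0.446, x_land=78.156, impact vy=-2.959
  bounce: vy ← 0.6·2.959 = 1.775

1 4.166 26.567 31.788
2 2.793 9.564 53.097
3 1.676 3.443 65.883
4 1.005 1.240 73.554
5 0.603 0.446 78.156
final: 78.156 1.775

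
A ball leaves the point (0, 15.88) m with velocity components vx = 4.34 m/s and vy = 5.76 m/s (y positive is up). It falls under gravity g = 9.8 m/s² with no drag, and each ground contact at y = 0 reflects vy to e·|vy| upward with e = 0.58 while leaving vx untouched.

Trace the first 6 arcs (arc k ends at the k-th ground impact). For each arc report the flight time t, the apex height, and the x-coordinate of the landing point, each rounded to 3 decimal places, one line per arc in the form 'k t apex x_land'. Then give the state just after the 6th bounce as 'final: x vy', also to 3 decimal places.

Arc 1: start y=15.880, vy=5.760 → t=2.482, apex=17.573, x_land=10.770, impact vy=-18.559
  bounce: vy ← 0.58·18.559 = 10.764
Arc 2: start y=0.000, vy=10.764 → t=2.197, apex=5.911, x_land=20.304, impact vy=-10.764
  bounce: vy ← 0.58·10.764 = 6.243
Arc 3: start y=0.000, vy=6.243 → t=1.274, apex=1.989, x_land=25.833, impact vy=-6.243
  bounce: vy ← 0.58·6.243 = 3.621
Arc 4: start y=0.000, vy=3.621 → t=0.739, apex=0.669, x_land=29.040, impact vy=-3.621
  bounce: vy ← 0.58·3.621 = 2.100
Arc 5: start y=0.000, vy=2.100 → t=0.429, apex=0.225, x_land=30.901, impact vy=-2.100
  bounce: vy ← 0.58·2.100 = 1.218
Arc 6: start y=0.000, vy=1.218 → t=0.249, apex=0.076, x_land=31.980, impact vy=-1.218
  bounce: vy ← 0.58·1.218 = 0.707

1 2.482 17.573 10.770
2 2.197 5.911 20.304
3 1.274 1.989 25.833
4 0.739 0.669 29.040
5 0.429 0.225 30.901
6 0.249 0.076 31.980
final: 31.980 0.707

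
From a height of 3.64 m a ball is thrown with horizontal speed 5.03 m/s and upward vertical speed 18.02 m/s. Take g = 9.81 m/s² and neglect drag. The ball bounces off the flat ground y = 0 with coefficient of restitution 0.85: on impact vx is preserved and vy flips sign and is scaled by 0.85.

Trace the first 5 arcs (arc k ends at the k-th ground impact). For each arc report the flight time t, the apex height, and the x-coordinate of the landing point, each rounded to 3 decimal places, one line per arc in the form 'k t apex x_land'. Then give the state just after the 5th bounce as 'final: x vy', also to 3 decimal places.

Arc 1: start y=3.640, vy=18.020 → t=3.866, apex=20.190, x_land=19.445, impact vy=-19.903
  bounce: vy ← 0.85·19.903 = 16.918
Arc 2: start y=0.000, vy=16.918 → t=3.449, apex=14.588, x_land=36.794, impact vy=-16.918
  bounce: vy ← 0.85·16.918 = 14.380
Arc 3: start y=0.000, vy=14.380 → t=2.932, apex=10.540, x_land=51.540, impact vy=-14.380
  bounce: vy ← 0.85·14.380 = 12.223
Arc 4: start y=0.000, vy=12.223 → t=2.492, apex=7.615, x_land=64.075, impact vy=-12.223
  bounce: vy ← 0.85·12.223 = 10.390
Arc 5: start y=0.000, vy=10.390 → t=2.118, apex=5.502, x_land=74.729, impact vy=-10.390
  bounce: vy ← 0.85·10.390 = 8.831

1 3.866 20.190 19.445
2 3.449 14.588 36.794
3 2.932 10.540 51.540
4 2.492 7.615 64.075
5 2.118 5.502 74.729
final: 74.729 8.831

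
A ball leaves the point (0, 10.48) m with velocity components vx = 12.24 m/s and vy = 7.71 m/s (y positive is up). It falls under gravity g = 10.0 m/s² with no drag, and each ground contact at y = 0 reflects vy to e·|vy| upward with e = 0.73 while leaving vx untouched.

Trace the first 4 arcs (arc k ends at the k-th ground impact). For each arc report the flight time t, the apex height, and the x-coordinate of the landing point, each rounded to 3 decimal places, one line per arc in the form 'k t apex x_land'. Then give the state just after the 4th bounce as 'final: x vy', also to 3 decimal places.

Arc 1: start y=10.480, vy=7.710 → t=2.411, apex=13.452, x_land=29.514, impact vy=-16.403
  bounce: vy ← 0.73·16.403 = 11.974
Arc 2: start y=0.000, vy=11.974 → t=2.395, apex=7.169, x_land=58.826, impact vy=-11.974
  bounce: vy ← 0.73·11.974 = 8.741
Arc 3: start y=0.000, vy=8.741 → t=1.748, apex=3.820, x_land=80.224, impact vy=-8.741
  bounce: vy ← 0.73·8.741 = 6.381
Arc 4: start y=0.000, vy=6.381 → t=1.276, apex=2.036, x_land=95.844, impact vy=-6.381
  bounce: vy ← 0.73·6.381 = 4.658

1 2.411 13.452 29.514
2 2.395 7.169 58.826
3 1.748 3.820 80.224
4 1.276 2.036 95.844
final: 95.844 4.658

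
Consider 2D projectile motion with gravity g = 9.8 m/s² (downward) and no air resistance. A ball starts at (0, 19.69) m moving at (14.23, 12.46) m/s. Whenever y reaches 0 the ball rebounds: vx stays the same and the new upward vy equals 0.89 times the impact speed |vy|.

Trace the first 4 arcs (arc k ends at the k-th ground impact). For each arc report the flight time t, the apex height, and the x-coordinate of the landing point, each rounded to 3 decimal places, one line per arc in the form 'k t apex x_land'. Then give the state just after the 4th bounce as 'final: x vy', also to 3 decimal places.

Arc 1: start y=19.690, vy=12.460 → t=3.645, apex=27.611, x_land=51.872, impact vy=-23.263
  bounce: vy ← 0.89·23.263 = 20.704
Arc 2: start y=0.000, vy=20.704 → t=4.225, apex=21.871, x_land=111.998, impact vy=-20.704
  bounce: vy ← 0.89·20.704 = 18.427
Arc 3: start y=0.000, vy=18.427 → t=3.761, apex=17.324, x_land=165.511, impact vy=-18.427
  bounce: vy ← 0.89·18.427 = 16.400
Arc 4: start y=0.000, vy=16.400 → t=3.347, apex=13.722, x_land=213.138, impact vy=-16.400
  bounce: vy ← 0.89·16.400 = 14.596

1 3.645 27.611 51.872
2 4.225 21.871 111.998
3 3.761 17.324 165.511
4 3.347 13.722 213.138
final: 213.138 14.596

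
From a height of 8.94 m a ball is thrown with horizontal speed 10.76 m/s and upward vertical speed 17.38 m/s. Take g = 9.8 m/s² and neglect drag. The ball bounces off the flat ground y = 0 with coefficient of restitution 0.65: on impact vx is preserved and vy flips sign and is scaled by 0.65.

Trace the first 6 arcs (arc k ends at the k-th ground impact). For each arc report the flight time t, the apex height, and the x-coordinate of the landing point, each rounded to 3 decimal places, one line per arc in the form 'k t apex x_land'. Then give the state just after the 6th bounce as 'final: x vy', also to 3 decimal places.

Arc 1: start y=8.940, vy=17.380 → t=4.003, apex=24.351, x_land=43.070, impact vy=-21.847
  bounce: vy ← 0.65·21.847 = 14.201
Arc 2: start y=0.000, vy=14.201 → t=2.898, apex=10.288, x_land=74.253, impact vy=-14.201
  bounce: vy ← 0.65·14.201 = 9.230
Arc 3: start y=0.000, vy=9.230 → t=1.884, apex=4.347, x_land=94.522, impact vy=-9.230
  bounce: vy ← 0.65·9.230 = 6.000
Arc 4: start y=0.000, vy=6.000 → t=1.224, apex=1.837, x_land=107.697, impact vy=-6.000
  bounce: vy ← 0.65·6.000 = 3.900
Arc 5: start y=0.000, vy=3.900 → t=0.796, apex=0.776, x_land=116.260, impact vy=-3.900
  bounce: vy ← 0.65·3.900 = 2.535
Arc 6: start y=0.000, vy=2.535 → t=0.517, apex=0.328, x_land=121.827, impact vy=-2.535
  bounce: vy ← 0.65·2.535 = 1.648

1 4.003 24.351 43.070
2 2.898 10.288 74.253
3 1.884 4.347 94.522
4 1.224 1.837 107.697
5 0.796 0.776 116.260
6 0.517 0.328 121.827
final: 121.827 1.648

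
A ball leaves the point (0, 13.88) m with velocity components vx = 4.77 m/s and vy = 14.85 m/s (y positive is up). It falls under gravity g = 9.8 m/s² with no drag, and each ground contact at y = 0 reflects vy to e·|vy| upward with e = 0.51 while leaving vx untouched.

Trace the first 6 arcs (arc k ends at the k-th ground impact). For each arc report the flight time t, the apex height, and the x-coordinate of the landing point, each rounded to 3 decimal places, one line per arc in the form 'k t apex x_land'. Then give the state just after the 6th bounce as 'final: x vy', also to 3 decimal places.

Arc 1: start y=13.880, vy=14.850 → t=3.780, apex=25.131, x_land=18.031, impact vy=-22.194
  bounce: vy ← 0.51·22.194 = 11.319
Arc 2: start y=0.000, vy=11.319 → t=2.310, apex=6.537, x_land=29.049, impact vy=-11.319
  bounce: vy ← 0.51·11.319 = 5.773
Arc 3: start y=0.000, vy=5.773 → t=1.178, apex=1.700, x_land=34.669, impact vy=-5.773
  bounce: vy ← 0.51·5.773 = 2.944
Arc 4: start y=0.000, vy=2.944 → t=0.601, apex=0.442, x_land=37.535, impact vy=-2.944
  bounce: vy ← 0.51·2.944 = 1.501
Arc 5: start y=0.000, vy=1.501 → t=0.306, apex=0.115, x_land=38.996, impact vy=-1.501
  bounce: vy ← 0.51·1.501 = 0.766
Arc 6: start y=0.000, vy=0.766 → t=0.156, apex=0.030, x_land=39.742, impact vy=-0.766
  bounce: vy ← 0.51·0.766 = 0.391

1 3.780 25.131 18.031
2 2.310 6.537 29.049
3 1.178 1.700 34.669
4 0.601 0.442 37.535
5 0.306 0.115 38.996
6 0.156 0.030 39.742
final: 39.742 0.391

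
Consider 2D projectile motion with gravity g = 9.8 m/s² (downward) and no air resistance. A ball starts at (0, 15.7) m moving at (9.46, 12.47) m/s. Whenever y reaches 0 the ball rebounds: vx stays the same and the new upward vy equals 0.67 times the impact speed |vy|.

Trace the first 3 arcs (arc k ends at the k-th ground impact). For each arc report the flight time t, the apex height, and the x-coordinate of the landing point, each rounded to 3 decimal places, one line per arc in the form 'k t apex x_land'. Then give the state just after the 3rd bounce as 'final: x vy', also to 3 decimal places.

Arc 1: start y=15.700, vy=12.470 → t=3.469, apex=23.634, x_land=32.813, impact vy=-21.523
  bounce: vy ← 0.67·21.523 = 14.420
Arc 2: start y=0.000, vy=14.420 → t=2.943, apex=10.609, x_land=60.653, impact vy=-14.420
  bounce: vy ← 0.67·14.420 = 9.661
Arc 3: start y=0.000, vy=9.661 → t=1.972, apex=4.762, x_land=79.305, impact vy=-9.661
  bounce: vy ← 0.67·9.661 = 6.473

1 3.469 23.634 32.813
2 2.943 10.609 60.653
3 1.972 4.762 79.305
final: 79.305 6.473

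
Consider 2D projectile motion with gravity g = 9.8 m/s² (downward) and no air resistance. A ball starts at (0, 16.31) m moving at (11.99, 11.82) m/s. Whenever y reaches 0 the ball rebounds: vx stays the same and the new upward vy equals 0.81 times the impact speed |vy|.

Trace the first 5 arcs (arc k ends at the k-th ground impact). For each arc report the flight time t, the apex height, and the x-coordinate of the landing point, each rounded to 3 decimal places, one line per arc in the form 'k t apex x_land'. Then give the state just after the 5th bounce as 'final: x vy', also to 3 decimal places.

Arc 1: start y=16.310, vy=11.820 → t=3.393, apex=23.438, x_land=40.684, impact vy=-21.433
  bounce: vy ← 0.81·21.433 = 17.361
Arc 2: start y=0.000, vy=17.361 → t=3.543, apex=15.378, x_land=83.166, impact vy=-17.361
  bounce: vy ← 0.81·17.361 = 14.062
Arc 3: start y=0.000, vy=14.062 → t=2.870, apex=10.089, x_land=117.576, impact vy=-14.062
  bounce: vy ← 0.81·14.062 = 11.391
Arc 4: start y=0.000, vy=11.391 → t=2.325, apex=6.620, x_land=145.448, impact vy=-11.391
  bounce: vy ← 0.81·11.391 = 9.226
Arc 5: start y=0.000, vy=9.226 → t=1.883, apex=4.343, x_land=168.024, impact vy=-9.226
  bounce: vy ← 0.81·9.226 = 7.473

1 3.393 23.438 40.684
2 3.543 15.378 83.166
3 2.870 10.089 117.576
4 2.325 6.620 145.448
5 1.883 4.343 168.024
final: 168.024 7.473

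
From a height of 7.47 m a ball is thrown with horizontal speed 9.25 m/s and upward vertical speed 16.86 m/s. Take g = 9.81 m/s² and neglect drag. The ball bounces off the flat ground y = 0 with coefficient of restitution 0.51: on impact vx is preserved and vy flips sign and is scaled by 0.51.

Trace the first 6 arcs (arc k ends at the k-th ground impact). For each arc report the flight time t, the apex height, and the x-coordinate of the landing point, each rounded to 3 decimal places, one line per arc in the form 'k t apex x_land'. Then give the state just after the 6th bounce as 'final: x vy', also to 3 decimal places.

Arc 1: start y=7.470, vy=16.860 → t=3.834, apex=21.958, x_land=35.469, impact vy=-20.756
  bounce: vy ← 0.51·20.756 = 10.586
Arc 2: start y=0.000, vy=10.586 → t=2.158, apex=5.711, x_land=55.432, impact vy=-10.586
  bounce: vy ← 0.51·10.586 = 5.399
Arc 3: start y=0.000, vy=5.399 → t=1.101, apex=1.486, x_land=65.613, impact vy=-5.399
  bounce: vy ← 0.51·5.399 = 2.753
Arc 4: start y=0.000, vy=2.753 → t=0.561, apex=0.386, x_land=70.805, impact vy=-2.753
  bounce: vy ← 0.51·2.753 = 1.404
Arc 5: start y=0.000, vy=1.404 → t=0.286, apex=0.100, x_land=73.453, impact vy=-1.404
  bounce: vy ← 0.51·1.404 = 0.716
Arc 6: start y=0.000, vy=0.716 → t=0.146, apex=0.026, x_land=74.804, impact vy=-0.716
  bounce: vy ← 0.51·0.716 = 0.365

1 3.834 21.958 35.469
2 2.158 5.711 55.432
3 1.101 1.486 65.613
4 0.561 0.386 70.805
5 0.286 0.100 73.453
6 0.146 0.026 74.804
final: 74.804 0.365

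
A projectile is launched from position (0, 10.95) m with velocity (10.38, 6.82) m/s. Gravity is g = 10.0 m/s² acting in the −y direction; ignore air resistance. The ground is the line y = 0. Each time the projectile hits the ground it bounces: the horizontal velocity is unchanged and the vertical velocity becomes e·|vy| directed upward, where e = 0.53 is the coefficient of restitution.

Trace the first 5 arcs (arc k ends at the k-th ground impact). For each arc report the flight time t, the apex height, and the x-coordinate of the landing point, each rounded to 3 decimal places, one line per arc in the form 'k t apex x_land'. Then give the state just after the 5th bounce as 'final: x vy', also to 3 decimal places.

1 2.311 13.276 23.993
2 1.727 3.729 41.921
3 0.915 1.048 51.424
4 0.485 0.294 56.460
5 0.257 0.083 59.129
final: 59.129 0.681

Arc 1: start y=10.950, vy=6.820 → t=2.311, apex=13.276, x_land=23.993, impact vy=-16.295
  bounce: vy ← 0.53·16.295 = 8.636
Arc 2: start y=0.000, vy=8.636 → t=1.727, apex=3.729, x_land=41.921, impact vy=-8.636
  bounce: vy ← 0.53·8.636 = 4.577
Arc 3: start y=0.000, vy=4.577 → t=0.915, apex=1.048, x_land=51.424, impact vy=-4.577
  bounce: vy ← 0.53·4.577 = 2.426
Arc 4: start y=0.000, vy=2.426 → t=0.485, apex=0.294, x_land=56.460, impact vy=-2.426
  bounce: vy ← 0.53·2.426 = 1.286
Arc 5: start y=0.000, vy=1.286 → t=0.257, apex=0.083, x_land=59.129, impact vy=-1.286
  bounce: vy ← 0.53·1.286 = 0.681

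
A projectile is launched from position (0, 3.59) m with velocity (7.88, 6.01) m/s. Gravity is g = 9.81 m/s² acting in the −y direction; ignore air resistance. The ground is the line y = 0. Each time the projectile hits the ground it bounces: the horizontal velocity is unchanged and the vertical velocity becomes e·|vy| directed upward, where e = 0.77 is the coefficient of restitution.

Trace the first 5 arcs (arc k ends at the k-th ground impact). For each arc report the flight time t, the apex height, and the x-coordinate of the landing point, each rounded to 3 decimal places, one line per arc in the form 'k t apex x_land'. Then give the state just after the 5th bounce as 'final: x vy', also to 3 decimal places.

Arc 1: start y=3.590, vy=6.010 → t=1.665, apex=5.431, x_land=13.119, impact vy=-10.323
  bounce: vy ← 0.77·10.323 = 7.948
Arc 2: start y=0.000, vy=7.948 → t=1.620, apex=3.220, x_land=25.889, impact vy=-7.948
  bounce: vy ← 0.77·7.948 = 6.120
Arc 3: start y=0.000, vy=6.120 → t=1.248, apex=1.909, x_land=35.721, impact vy=-6.120
  bounce: vy ← 0.77·6.120 = 4.713
Arc 4: start y=0.000, vy=4.713 → t=0.961, apex=1.132, x_land=43.292, impact vy=-4.713
  bounce: vy ← 0.77·4.713 = 3.629
Arc 5: start y=0.000, vy=3.629 → t=0.740, apex=0.671, x_land=49.122, impact vy=-3.629
  bounce: vy ← 0.77·3.629 = 2.794

1 1.665 5.431 13.119
2 1.620 3.220 25.889
3 1.248 1.909 35.721
4 0.961 1.132 43.292
5 0.740 0.671 49.122
final: 49.122 2.794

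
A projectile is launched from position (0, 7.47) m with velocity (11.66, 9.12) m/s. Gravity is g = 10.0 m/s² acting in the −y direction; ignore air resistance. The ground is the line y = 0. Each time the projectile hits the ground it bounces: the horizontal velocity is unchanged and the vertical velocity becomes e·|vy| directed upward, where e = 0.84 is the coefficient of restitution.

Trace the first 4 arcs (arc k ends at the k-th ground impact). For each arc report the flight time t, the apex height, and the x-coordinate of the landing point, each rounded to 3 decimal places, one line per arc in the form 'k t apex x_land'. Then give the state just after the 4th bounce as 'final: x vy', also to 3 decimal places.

1 2.437 11.629 28.416
2 2.562 8.205 58.290
3 2.152 5.790 83.383
4 1.808 4.085 104.462
final: 104.462 7.593

Arc 1: start y=7.470, vy=9.120 → t=2.437, apex=11.629, x_land=28.416, impact vy=-15.250
  bounce: vy ← 0.84·15.250 = 12.810
Arc 2: start y=0.000, vy=12.810 → t=2.562, apex=8.205, x_land=58.290, impact vy=-12.810
  bounce: vy ← 0.84·12.810 = 10.761
Arc 3: start y=0.000, vy=10.761 → t=2.152, apex=5.790, x_land=83.383, impact vy=-10.761
  bounce: vy ← 0.84·10.761 = 9.039
Arc 4: start y=0.000, vy=9.039 → t=1.808, apex=4.085, x_land=104.462, impact vy=-9.039
  bounce: vy ← 0.84·9.039 = 7.593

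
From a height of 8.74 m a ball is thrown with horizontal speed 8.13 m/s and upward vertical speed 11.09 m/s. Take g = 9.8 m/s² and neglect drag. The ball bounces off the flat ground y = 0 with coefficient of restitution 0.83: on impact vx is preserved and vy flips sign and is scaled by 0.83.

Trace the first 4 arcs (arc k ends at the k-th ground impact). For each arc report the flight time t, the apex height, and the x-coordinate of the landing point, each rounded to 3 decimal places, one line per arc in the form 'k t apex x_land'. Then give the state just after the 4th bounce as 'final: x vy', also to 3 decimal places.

Arc 1: start y=8.740, vy=11.090 → t=2.882, apex=15.015, x_land=23.432, impact vy=-17.155
  bounce: vy ← 0.83·17.155 = 14.239
Arc 2: start y=0.000, vy=14.239 → t=2.906, apex=10.344, x_land=47.056, impact vy=-14.239
  bounce: vy ← 0.83·14.239 = 11.818
Arc 3: start y=0.000, vy=11.818 → t=2.412, apex=7.126, x_land=66.665, impact vy=-11.818
  bounce: vy ← 0.83·11.818 = 9.809
Arc 4: start y=0.000, vy=9.809 → t=2.002, apex=4.909, x_land=82.939, impact vy=-9.809
  bounce: vy ← 0.83·9.809 = 8.141

1 2.882 15.015 23.432
2 2.906 10.344 47.056
3 2.412 7.126 66.665
4 2.002 4.909 82.939
final: 82.939 8.141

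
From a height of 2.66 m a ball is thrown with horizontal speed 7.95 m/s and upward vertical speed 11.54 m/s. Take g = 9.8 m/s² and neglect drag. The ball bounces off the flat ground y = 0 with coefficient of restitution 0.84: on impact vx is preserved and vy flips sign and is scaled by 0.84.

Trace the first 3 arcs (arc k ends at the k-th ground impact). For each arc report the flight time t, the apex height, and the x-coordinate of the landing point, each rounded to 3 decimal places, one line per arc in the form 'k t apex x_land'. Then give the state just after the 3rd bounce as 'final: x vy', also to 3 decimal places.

1 2.567 9.454 20.405
2 2.334 6.671 38.957
3 1.960 4.707 54.541
final: 54.541 8.068

Arc 1: start y=2.660, vy=11.540 → t=2.567, apex=9.454, x_land=20.405, impact vy=-13.613
  bounce: vy ← 0.84·13.613 = 11.435
Arc 2: start y=0.000, vy=11.435 → t=2.334, apex=6.671, x_land=38.957, impact vy=-11.435
  bounce: vy ← 0.84·11.435 = 9.605
Arc 3: start y=0.000, vy=9.605 → t=1.960, apex=4.707, x_land=54.541, impact vy=-9.605
  bounce: vy ← 0.84·9.605 = 8.068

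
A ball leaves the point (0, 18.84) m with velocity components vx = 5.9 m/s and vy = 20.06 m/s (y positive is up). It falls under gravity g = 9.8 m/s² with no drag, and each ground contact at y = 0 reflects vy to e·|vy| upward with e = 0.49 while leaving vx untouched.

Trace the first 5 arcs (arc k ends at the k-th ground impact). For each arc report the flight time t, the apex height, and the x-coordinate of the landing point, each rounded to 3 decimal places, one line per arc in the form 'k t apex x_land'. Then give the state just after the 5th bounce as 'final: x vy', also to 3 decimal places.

1 4.882 39.371 28.801
2 2.778 9.453 45.191
3 1.361 2.270 53.221
4 0.667 0.545 57.157
5 0.327 0.131 59.085
final: 59.085 0.785

Arc 1: start y=18.840, vy=20.060 → t=4.882, apex=39.371, x_land=28.801, impact vy=-27.779
  bounce: vy ← 0.49·27.779 = 13.612
Arc 2: start y=0.000, vy=13.612 → t=2.778, apex=9.453, x_land=45.191, impact vy=-13.612
  bounce: vy ← 0.49·13.612 = 6.670
Arc 3: start y=0.000, vy=6.670 → t=1.361, apex=2.270, x_land=53.221, impact vy=-6.670
  bounce: vy ← 0.49·6.670 = 3.268
Arc 4: start y=0.000, vy=3.268 → t=0.667, apex=0.545, x_land=57.157, impact vy=-3.268
  bounce: vy ← 0.49·3.268 = 1.601
Arc 5: start y=0.000, vy=1.601 → t=0.327, apex=0.131, x_land=59.085, impact vy=-1.601
  bounce: vy ← 0.49·1.601 = 0.785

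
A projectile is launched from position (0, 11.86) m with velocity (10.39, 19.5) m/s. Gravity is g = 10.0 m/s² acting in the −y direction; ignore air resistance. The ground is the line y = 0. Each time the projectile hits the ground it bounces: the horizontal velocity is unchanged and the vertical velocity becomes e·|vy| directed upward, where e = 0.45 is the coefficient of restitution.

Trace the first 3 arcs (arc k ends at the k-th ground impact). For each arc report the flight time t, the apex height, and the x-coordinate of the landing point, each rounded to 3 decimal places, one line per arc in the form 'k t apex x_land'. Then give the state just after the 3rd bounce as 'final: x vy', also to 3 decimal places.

1 4.435 30.872 46.078
2 2.236 6.252 69.314
3 1.006 1.266 79.770
final: 79.770 2.264

Arc 1: start y=11.860, vy=19.500 → t=4.435, apex=30.872, x_land=46.078, impact vy=-24.849
  bounce: vy ← 0.45·24.849 = 11.182
Arc 2: start y=0.000, vy=11.182 → t=2.236, apex=6.252, x_land=69.314, impact vy=-11.182
  bounce: vy ← 0.45·11.182 = 5.032
Arc 3: start y=0.000, vy=5.032 → t=1.006, apex=1.266, x_land=79.770, impact vy=-5.032
  bounce: vy ← 0.45·5.032 = 2.264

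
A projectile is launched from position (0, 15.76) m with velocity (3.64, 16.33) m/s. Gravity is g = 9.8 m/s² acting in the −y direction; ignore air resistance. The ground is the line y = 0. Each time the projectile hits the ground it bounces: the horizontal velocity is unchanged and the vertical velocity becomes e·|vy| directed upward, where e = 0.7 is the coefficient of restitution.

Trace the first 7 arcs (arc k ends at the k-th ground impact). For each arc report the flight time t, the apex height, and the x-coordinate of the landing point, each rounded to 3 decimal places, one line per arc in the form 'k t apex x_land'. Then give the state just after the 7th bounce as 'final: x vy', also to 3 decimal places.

1 4.114 29.366 14.976
2 3.427 14.389 27.452
3 2.399 7.051 36.184
4 1.679 3.455 42.297
5 1.176 1.693 46.576
6 0.823 0.830 49.572
7 0.576 0.406 51.668
final: 51.668 1.976

Arc 1: start y=15.760, vy=16.330 → t=4.114, apex=29.366, x_land=14.976, impact vy=-23.991
  bounce: vy ← 0.7·23.991 = 16.794
Arc 2: start y=0.000, vy=16.794 → t=3.427, apex=14.389, x_land=27.452, impact vy=-16.794
  bounce: vy ← 0.7·16.794 = 11.756
Arc 3: start y=0.000, vy=11.756 → t=2.399, apex=7.051, x_land=36.184, impact vy=-11.756
  bounce: vy ← 0.7·11.756 = 8.229
Arc 4: start y=0.000, vy=8.229 → t=1.679, apex=3.455, x_land=42.297, impact vy=-8.229
  bounce: vy ← 0.7·8.229 = 5.760
Arc 5: start y=0.000, vy=5.760 → t=1.176, apex=1.693, x_land=46.576, impact vy=-5.760
  bounce: vy ← 0.7·5.760 = 4.032
Arc 6: start y=0.000, vy=4.032 → t=0.823, apex=0.830, x_land=49.572, impact vy=-4.032
  bounce: vy ← 0.7·4.032 = 2.823
Arc 7: start y=0.000, vy=2.823 → t=0.576, apex=0.406, x_land=51.668, impact vy=-2.823
  bounce: vy ← 0.7·2.823 = 1.976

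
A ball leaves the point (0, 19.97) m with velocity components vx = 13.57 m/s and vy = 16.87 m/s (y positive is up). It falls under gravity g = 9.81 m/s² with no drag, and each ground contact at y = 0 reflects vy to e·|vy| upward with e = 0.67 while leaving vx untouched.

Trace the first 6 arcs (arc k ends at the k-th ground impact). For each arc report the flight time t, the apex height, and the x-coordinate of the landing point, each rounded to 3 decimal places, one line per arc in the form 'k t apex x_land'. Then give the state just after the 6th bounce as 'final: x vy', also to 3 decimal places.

1 4.371 34.475 59.312
2 3.553 15.476 107.520
3 2.380 6.947 139.820
4 1.595 3.119 161.460
5 1.068 1.400 175.960
6 0.716 0.628 185.674
final: 185.674 2.353

Arc 1: start y=19.970, vy=16.870 → t=4.371, apex=34.475, x_land=59.312, impact vy=-26.008
  bounce: vy ← 0.67·26.008 = 17.425
Arc 2: start y=0.000, vy=17.425 → t=3.553, apex=15.476, x_land=107.520, impact vy=-17.425
  bounce: vy ← 0.67·17.425 = 11.675
Arc 3: start y=0.000, vy=11.675 → t=2.380, apex=6.947, x_land=139.820, impact vy=-11.675
  bounce: vy ← 0.67·11.675 = 7.822
Arc 4: start y=0.000, vy=7.822 → t=1.595, apex=3.119, x_land=161.460, impact vy=-7.822
  bounce: vy ← 0.67·7.822 = 5.241
Arc 5: start y=0.000, vy=5.241 → t=1.068, apex=1.400, x_land=175.960, impact vy=-5.241
  bounce: vy ← 0.67·5.241 = 3.511
Arc 6: start y=0.000, vy=3.511 → t=0.716, apex=0.628, x_land=185.674, impact vy=-3.511
  bounce: vy ← 0.67·3.511 = 2.353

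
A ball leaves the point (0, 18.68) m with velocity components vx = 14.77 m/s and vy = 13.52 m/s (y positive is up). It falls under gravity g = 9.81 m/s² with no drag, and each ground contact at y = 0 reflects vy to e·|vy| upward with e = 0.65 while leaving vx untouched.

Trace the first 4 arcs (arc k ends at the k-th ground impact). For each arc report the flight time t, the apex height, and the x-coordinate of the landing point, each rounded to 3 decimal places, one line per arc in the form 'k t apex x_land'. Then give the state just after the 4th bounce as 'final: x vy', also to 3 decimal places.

1 3.767 27.997 55.643
2 3.106 11.829 101.516
3 2.019 4.998 131.333
4 1.312 2.111 150.714
final: 150.714 4.184

Arc 1: start y=18.680, vy=13.520 → t=3.767, apex=27.997, x_land=55.643, impact vy=-23.437
  bounce: vy ← 0.65·23.437 = 15.234
Arc 2: start y=0.000, vy=15.234 → t=3.106, apex=11.829, x_land=101.516, impact vy=-15.234
  bounce: vy ← 0.65·15.234 = 9.902
Arc 3: start y=0.000, vy=9.902 → t=2.019, apex=4.998, x_land=131.333, impact vy=-9.902
  bounce: vy ← 0.65·9.902 = 6.436
Arc 4: start y=0.000, vy=6.436 → t=1.312, apex=2.111, x_land=150.714, impact vy=-6.436
  bounce: vy ← 0.65·6.436 = 4.184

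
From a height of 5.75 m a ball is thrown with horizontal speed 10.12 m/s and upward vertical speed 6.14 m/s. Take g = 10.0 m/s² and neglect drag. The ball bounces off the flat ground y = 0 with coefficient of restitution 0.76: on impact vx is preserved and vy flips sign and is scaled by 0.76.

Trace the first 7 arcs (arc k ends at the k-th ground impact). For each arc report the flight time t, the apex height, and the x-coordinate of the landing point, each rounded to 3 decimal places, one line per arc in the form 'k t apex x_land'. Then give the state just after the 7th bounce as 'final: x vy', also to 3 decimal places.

Arc 1: start y=5.750, vy=6.140 → t=1.850, apex=7.635, x_land=18.719, impact vy=-12.357
  bounce: vy ← 0.76·12.357 = 9.391
Arc 2: start y=0.000, vy=9.391 → t=1.878, apex=4.410, x_land=37.727, impact vy=-9.391
  bounce: vy ← 0.76·9.391 = 7.138
Arc 3: start y=0.000, vy=7.138 → t=1.428, apex=2.547, x_land=52.174, impact vy=-7.138
  bounce: vy ← 0.76·7.138 = 5.425
Arc 4: start y=0.000, vy=5.425 → t=1.085, apex=1.471, x_land=63.153, impact vy=-5.425
  bounce: vy ← 0.76·5.425 = 4.123
Arc 5: start y=0.000, vy=4.123 → t=0.825, apex=0.850, x_land=71.497, impact vy=-4.123
  bounce: vy ← 0.76·4.123 = 3.133
Arc 6: start y=0.000, vy=3.133 → t=0.627, apex=0.491, x_land=77.839, impact vy=-3.133
  bounce: vy ← 0.76·3.133 = 2.381
Arc 7: start y=0.000, vy=2.381 → t=0.476, apex=0.284, x_land=82.658, impact vy=-2.381
  bounce: vy ← 0.76·2.381 = 1.810

1 1.850 7.635 18.719
2 1.878 4.410 37.727
3 1.428 2.547 52.174
4 1.085 1.471 63.153
5 0.825 0.850 71.497
6 0.627 0.491 77.839
7 0.476 0.284 82.658
final: 82.658 1.810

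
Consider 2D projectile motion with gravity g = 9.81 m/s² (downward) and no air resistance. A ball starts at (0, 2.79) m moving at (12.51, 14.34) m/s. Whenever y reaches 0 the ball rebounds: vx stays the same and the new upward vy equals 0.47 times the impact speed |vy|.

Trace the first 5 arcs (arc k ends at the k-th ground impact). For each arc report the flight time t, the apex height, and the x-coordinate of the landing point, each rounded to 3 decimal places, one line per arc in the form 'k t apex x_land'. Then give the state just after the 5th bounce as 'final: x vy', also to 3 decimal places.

1 3.107 13.271 38.864
2 1.546 2.932 58.207
3 0.727 0.648 67.298
4 0.342 0.143 71.571
5 0.161 0.032 73.579
final: 73.579 0.370

Arc 1: start y=2.790, vy=14.340 → t=3.107, apex=13.271, x_land=38.864, impact vy=-16.136
  bounce: vy ← 0.47·16.136 = 7.584
Arc 2: start y=0.000, vy=7.584 → t=1.546, apex=2.932, x_land=58.207, impact vy=-7.584
  bounce: vy ← 0.47·7.584 = 3.564
Arc 3: start y=0.000, vy=3.564 → t=0.727, apex=0.648, x_land=67.298, impact vy=-3.564
  bounce: vy ← 0.47·3.564 = 1.675
Arc 4: start y=0.000, vy=1.675 → t=0.342, apex=0.143, x_land=71.571, impact vy=-1.675
  bounce: vy ← 0.47·1.675 = 0.787
Arc 5: start y=0.000, vy=0.787 → t=0.161, apex=0.032, x_land=73.579, impact vy=-0.787
  bounce: vy ← 0.47·0.787 = 0.370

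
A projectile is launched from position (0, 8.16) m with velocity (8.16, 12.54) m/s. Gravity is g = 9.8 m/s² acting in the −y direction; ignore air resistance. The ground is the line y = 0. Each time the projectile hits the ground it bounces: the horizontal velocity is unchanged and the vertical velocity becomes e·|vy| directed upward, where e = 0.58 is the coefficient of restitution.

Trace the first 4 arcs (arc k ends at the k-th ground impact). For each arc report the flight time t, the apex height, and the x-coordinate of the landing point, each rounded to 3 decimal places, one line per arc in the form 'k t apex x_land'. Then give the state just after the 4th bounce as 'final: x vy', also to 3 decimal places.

1 3.097 16.183 25.271
2 2.108 5.444 42.473
3 1.223 1.831 52.450
4 0.709 0.616 58.237
final: 58.237 2.015

Arc 1: start y=8.160, vy=12.540 → t=3.097, apex=16.183, x_land=25.271, impact vy=-17.810
  bounce: vy ← 0.58·17.810 = 10.330
Arc 2: start y=0.000, vy=10.330 → t=2.108, apex=5.444, x_land=42.473, impact vy=-10.330
  bounce: vy ← 0.58·10.330 = 5.991
Arc 3: start y=0.000, vy=5.991 → t=1.223, apex=1.831, x_land=52.450, impact vy=-5.991
  bounce: vy ← 0.58·5.991 = 3.475
Arc 4: start y=0.000, vy=3.475 → t=0.709, apex=0.616, x_land=58.237, impact vy=-3.475
  bounce: vy ← 0.58·3.475 = 2.015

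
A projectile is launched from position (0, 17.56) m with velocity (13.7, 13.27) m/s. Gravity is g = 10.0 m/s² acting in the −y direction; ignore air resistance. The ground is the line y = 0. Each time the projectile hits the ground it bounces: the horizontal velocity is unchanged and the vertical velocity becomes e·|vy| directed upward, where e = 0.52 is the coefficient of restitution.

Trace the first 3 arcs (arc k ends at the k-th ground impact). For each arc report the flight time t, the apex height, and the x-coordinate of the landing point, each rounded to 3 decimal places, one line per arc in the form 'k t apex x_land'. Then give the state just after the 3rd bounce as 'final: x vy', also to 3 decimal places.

Arc 1: start y=17.560, vy=13.270 → t=3.623, apex=26.365, x_land=49.639, impact vy=-22.963
  bounce: vy ← 0.52·22.963 = 11.941
Arc 2: start y=0.000, vy=11.941 → t=2.388, apex=7.129, x_land=82.356, impact vy=-11.941
  bounce: vy ← 0.52·11.941 = 6.209
Arc 3: start y=0.000, vy=6.209 → t=1.242, apex=1.928, x_land=99.370, impact vy=-6.209
  bounce: vy ← 0.52·6.209 = 3.229

1 3.623 26.365 49.639
2 2.388 7.129 82.356
3 1.242 1.928 99.370
final: 99.370 3.229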